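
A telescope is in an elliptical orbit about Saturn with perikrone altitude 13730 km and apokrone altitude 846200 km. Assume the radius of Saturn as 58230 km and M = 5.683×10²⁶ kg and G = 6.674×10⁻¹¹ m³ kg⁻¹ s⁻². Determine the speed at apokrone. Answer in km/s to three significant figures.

v ≈ 2.49 km/s

μ = GM = 6.674×10⁻¹¹ × 5.683×10²⁶ = 3.793×10¹⁶ m³/s².
r_p = 58230 + 13730 = 71960 km = 7.1960×10⁷ m.
r_a = 58230 + 846200 = 904430 km = 9.0443×10⁸ m.
Semi-major axis a = (r_p + r_a)/2 = 4.8820×10⁵ km = 4.882×10⁸ m.
Vis-viva: v² = μ(2/r − 1/a) = 3.793×10¹⁶ × (2.211×10⁻⁹ − 2.048×10⁻⁹) = 6.181×10⁶ m²/s².
v = 2486 m/s = 2.486 km/s.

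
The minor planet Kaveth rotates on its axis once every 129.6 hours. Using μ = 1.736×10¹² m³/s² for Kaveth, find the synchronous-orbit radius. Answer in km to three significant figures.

r_sync ≈ 21200 km

T = 129.6 hours = 4.666×10⁵ s.
A synchronous orbit has period T, so by Kepler's third law a = (μT²/4π²)^(1/3).
μT²/4π² = 1.736×10¹² × (4.666×10⁵)² / 39.48 = 9.572×10²¹ m³.
a = 2.123×10⁷ m = 21233 km.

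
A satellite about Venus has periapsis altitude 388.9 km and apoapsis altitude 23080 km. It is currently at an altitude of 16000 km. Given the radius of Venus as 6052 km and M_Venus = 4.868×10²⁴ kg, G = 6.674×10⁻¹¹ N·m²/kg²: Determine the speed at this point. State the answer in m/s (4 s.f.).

μ = GM = 6.674×10⁻¹¹ × 4.868×10²⁴ = 3.249×10¹⁴ m³/s².
r_p = 6052 + 388.9 = 6440.9 km = 6.4409×10⁶ m.
r_a = 6052 + 23080 = 29132 km = 2.9132×10⁷ m.
r = 6052 + 16000 = 22052 km = 2.205×10⁷ m.
Semi-major axis a = (r_p + r_a)/2 = 17786 km = 1.779×10⁷ m.
Vis-viva: v² = μ(2/r − 1/a) = 3.249×10¹⁴ × (9.069×10⁻⁸ − 5.622×10⁻⁸) = 1.120×10⁷ m²/s².
v = 3347 m/s.

v ≈ 3347 m/s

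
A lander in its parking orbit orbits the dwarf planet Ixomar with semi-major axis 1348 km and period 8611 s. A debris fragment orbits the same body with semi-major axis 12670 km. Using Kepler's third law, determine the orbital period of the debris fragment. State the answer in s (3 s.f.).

T₂ ≈ 2.48×10⁵ s

Kepler's third law: T² ∝ a³, so T₂ = T₁ (a₂/a₁)^(3/2).
a₂/a₁ = 9.399, (a₂/a₁)^(3/2) = 28.82.
T₂ = 8611 × 28.82 = 2.481×10⁵ s.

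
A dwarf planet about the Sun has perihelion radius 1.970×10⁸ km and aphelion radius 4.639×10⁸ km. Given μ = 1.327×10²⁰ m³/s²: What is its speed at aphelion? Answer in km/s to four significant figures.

Semi-major axis a = (r_p + r_a)/2 = 3.3045×10⁸ km = 3.304×10¹¹ m.
Vis-viva: v² = μ(2/r − 1/a) = 1.327×10²⁰ × (4.311×10⁻¹² − 3.026×10⁻¹²) = 1.705×10⁸ m²/s².
v = 13060 m/s = 13.06 km/s.

v ≈ 13.06 km/s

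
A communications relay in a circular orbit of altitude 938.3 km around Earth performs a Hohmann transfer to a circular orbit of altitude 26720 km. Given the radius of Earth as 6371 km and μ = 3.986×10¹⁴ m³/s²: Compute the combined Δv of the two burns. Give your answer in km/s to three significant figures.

r₁ = 6371 + 938.3 = 7309.3 km = 7.3093×10⁶ m.
r₂ = 6371 + 26720 = 33091 km = 3.3091×10⁷ m.
Transfer ellipse a_t = (r₁ + r₂)/2 = 2.020×10⁷ m.
At r₁: circular v_c1 = √(μ/r₁) = 7385 m/s; transfer-perigee v_p = √[μ(2/r₁ − 1/a_t)] = 9452 m/s.
Δv₁ = v_p − v_c1 = 2067 m/s.
At r₂: circular v_c2 = √(μ/r₂) = 3471 m/s; transfer-apogee v_a = √[μ(2/r₂ − 1/a_t)] = 2088 m/s.
Δv₂ = v_c2 − v_a = 1383 m/s.
Total Δv = Δv₁ + Δv₂ = 3450 m/s = 3.450 km/s.

Δv_total ≈ 3.45 km/s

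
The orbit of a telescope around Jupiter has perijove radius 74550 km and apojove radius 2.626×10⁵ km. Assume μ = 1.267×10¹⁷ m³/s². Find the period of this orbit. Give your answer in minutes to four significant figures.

Semi-major axis a = (r_p + r_a)/2 = (74550 + 2.6260×10⁵)/2 = 1.6858×10⁵ km = 1.686×10⁸ m.
By Kepler's third law T = 2π√(a³/μ) = 2π × 6.149×10³ = 3.864×10⁴ s.
= 643.9 minutes.

T ≈ 643.9 minutes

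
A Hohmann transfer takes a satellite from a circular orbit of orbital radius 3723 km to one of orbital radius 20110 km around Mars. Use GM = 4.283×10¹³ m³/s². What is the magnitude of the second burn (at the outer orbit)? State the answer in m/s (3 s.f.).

r₁ = 3723 km = 3.723×10⁶ m.
r₂ = 20110 km = 2.011×10⁷ m.
Transfer ellipse a_t = (r₁ + r₂)/2 = 1.192×10⁷ m.
At r₁: circular v_c1 = √(μ/r₁) = 3392 m/s; transfer-periapsis v_p = √[μ(2/r₁ − 1/a_t)] = 4406 m/s.
At r₂: circular v_c2 = √(μ/r₂) = 1459 m/s; transfer-apoapsis v_a = √[μ(2/r₂ − 1/a_t)] = 815.7 m/s.
Δv₂ = v_c2 − v_a = 643.7 m/s.

Δv ≈ 644 m/s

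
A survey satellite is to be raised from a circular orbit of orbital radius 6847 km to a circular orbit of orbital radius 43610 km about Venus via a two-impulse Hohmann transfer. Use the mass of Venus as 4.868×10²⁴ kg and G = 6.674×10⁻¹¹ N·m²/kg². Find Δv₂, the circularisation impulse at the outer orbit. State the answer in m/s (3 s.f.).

Δv ≈ 1310 m/s

μ = GM = 6.674×10⁻¹¹ × 4.868×10²⁴ = 3.249×10¹⁴ m³/s².
r₁ = 6847 km = 6.847×10⁶ m.
r₂ = 43610 km = 4.361×10⁷ m.
Transfer ellipse a_t = (r₁ + r₂)/2 = 2.523×10⁷ m.
At r₁: circular v_c1 = √(μ/r₁) = 6888 m/s; transfer-periapsis v_p = √[μ(2/r₁ − 1/a_t)] = 9057 m/s.
At r₂: circular v_c2 = √(μ/r₂) = 2729 m/s; transfer-apoapsis v_a = √[μ(2/r₂ − 1/a_t)] = 1422 m/s.
Δv₂ = v_c2 − v_a = 1308 m/s.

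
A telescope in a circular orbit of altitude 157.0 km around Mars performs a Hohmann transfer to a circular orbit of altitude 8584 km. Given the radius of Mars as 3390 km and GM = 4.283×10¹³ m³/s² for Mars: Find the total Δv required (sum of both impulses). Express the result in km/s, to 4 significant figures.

r₁ = 3390 + 157.0 = 3547.0 km = 3.5470×10⁶ m.
r₂ = 3390 + 8584 = 11974 km = 1.1974×10⁷ m.
Transfer ellipse a_t = (r₁ + r₂)/2 = 7.760×10⁶ m.
At r₁: circular v_c1 = √(μ/r₁) = 3475 m/s; transfer-periapsis v_p = √[μ(2/r₁ − 1/a_t)] = 4316 m/s.
Δv₁ = v_p − v_c1 = 841.5 m/s.
At r₂: circular v_c2 = √(μ/r₂) = 1891 m/s; transfer-apoapsis v_a = √[μ(2/r₂ − 1/a_t)] = 1279 m/s.
Δv₂ = v_c2 − v_a = 612.7 m/s.
Total Δv = Δv₁ + Δv₂ = 1454 m/s = 1.454 km/s.

Δv_total ≈ 1.454 km/s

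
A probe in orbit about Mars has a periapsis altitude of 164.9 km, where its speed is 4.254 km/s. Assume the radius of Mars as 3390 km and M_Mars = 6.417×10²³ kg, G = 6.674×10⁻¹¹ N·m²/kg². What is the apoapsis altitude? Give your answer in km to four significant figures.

apoapsis altitude ≈ 7335 km

μ = GM = 6.674×10⁻¹¹ × 6.417×10²³ = 4.283×10¹³ m³/s².
r_p = 3390 + 164.9 = 3554.9 km = 3.555×10⁶ m.
Specific energy ε = v²/2 − μ/r = -2.999×10⁶ J/kg, so a = −μ/(2ε) = 7.140×10⁶ m.
The apsides satisfy r_p + r_a = 2a, so the apoapsis radius is 2a − r_p = 1.073×10⁷ m = 10725 km.
Apoapsis altitude = 10725 − 3390 = 7335.2 km.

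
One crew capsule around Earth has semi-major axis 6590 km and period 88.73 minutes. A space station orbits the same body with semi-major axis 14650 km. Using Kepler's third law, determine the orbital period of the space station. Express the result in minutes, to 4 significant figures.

Kepler's third law: T² ∝ a³, so T₂ = T₁ (a₂/a₁)^(3/2).
a₂/a₁ = 2.223, (a₂/a₁)^(3/2) = 3.315.
T₂ = 88.73 × 3.315 = 294.1 minutes.

T₂ ≈ 294.1 minutes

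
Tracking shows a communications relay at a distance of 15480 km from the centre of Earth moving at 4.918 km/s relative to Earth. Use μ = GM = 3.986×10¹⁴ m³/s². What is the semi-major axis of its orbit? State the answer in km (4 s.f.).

r = 1.548×10⁷ m.
Vis-viva rearranged: 1/a = 2/r − v²/μ = 1.292×10⁻⁷ − 6.068×10⁻⁸ = 6.852×10⁻⁸ m⁻¹.
a = 1.459×10⁷ m = 14594 km.

a ≈ 14590 km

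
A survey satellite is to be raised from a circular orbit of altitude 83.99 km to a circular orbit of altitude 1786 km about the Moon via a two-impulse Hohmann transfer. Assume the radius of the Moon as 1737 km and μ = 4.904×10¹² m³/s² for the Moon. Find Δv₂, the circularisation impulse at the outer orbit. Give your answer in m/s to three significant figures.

r₁ = 1737 + 83.99 = 1821.0 km = 1.8210×10⁶ m.
r₂ = 1737 + 1786 = 3523.0 km = 3.5230×10⁶ m.
Transfer ellipse a_t = (r₁ + r₂)/2 = 2.672×10⁶ m.
At r₁: circular v_c1 = √(μ/r₁) = 1641 m/s; transfer-perilune v_p = √[μ(2/r₁ − 1/a_t)] = 1884 m/s.
At r₂: circular v_c2 = √(μ/r₂) = 1180 m/s; transfer-apolune v_a = √[μ(2/r₂ − 1/a_t)] = 974.0 m/s.
Δv₂ = v_c2 − v_a = 205.8 m/s.

Δv ≈ 206 m/s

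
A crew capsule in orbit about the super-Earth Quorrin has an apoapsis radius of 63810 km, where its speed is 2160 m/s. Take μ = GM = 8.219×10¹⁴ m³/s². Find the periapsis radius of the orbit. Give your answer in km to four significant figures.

periapsis radius ≈ 14110 km

r_a = 6.381×10⁷ m.
Specific energy ε = v²/2 − μ/r = -1.055×10⁷ J/kg, so a = −μ/(2ε) = 3.896×10⁷ m.
The apsides satisfy r_p + r_a = 2a, so the periapsis radius is 2a − r_a = 1.411×10⁷ m = 14113 km.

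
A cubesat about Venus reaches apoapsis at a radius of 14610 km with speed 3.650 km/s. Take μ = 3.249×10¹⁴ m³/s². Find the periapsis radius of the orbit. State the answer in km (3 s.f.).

r_a = 1.461×10⁷ m.
Specific energy ε = v²/2 − μ/r = -1.558×10⁷ J/kg, so a = −μ/(2ε) = 1.043×10⁷ m.
The apsides satisfy r_p + r_a = 2a, so the periapsis radius is 2a − r_a = 6.248×10⁶ m = 6247.8 km.

periapsis radius ≈ 6250 km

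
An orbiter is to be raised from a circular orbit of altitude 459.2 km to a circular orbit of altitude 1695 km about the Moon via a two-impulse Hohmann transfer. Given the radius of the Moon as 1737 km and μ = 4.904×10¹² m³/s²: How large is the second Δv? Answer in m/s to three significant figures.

r₁ = 1737 + 459.2 = 2196.2 km = 2.1962×10⁶ m.
r₂ = 1737 + 1695 = 3432.0 km = 3.4320×10⁶ m.
Transfer ellipse a_t = (r₁ + r₂)/2 = 2.814×10⁶ m.
At r₁: circular v_c1 = √(μ/r₁) = 1494 m/s; transfer-perilune v_p = √[μ(2/r₁ − 1/a_t)] = 1650 m/s.
At r₂: circular v_c2 = √(μ/r₂) = 1195 m/s; transfer-apolune v_a = √[μ(2/r₂ − 1/a_t)] = 1056 m/s.
Δv₂ = v_c2 − v_a = 139.4 m/s.

Δv ≈ 139 m/s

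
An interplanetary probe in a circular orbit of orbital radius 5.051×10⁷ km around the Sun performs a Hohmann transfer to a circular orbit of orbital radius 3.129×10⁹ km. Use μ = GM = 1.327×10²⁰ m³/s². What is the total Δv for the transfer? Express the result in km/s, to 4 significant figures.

Δv_total ≈ 26.00 km/s

r₁ = 5.051×10⁷ km = 5.051×10¹⁰ m.
r₂ = 3.129×10⁹ km = 3.129×10¹² m.
Transfer ellipse a_t = (r₁ + r₂)/2 = 1.590×10¹² m.
At r₁: circular v_c1 = √(μ/r₁) = 51260 m/s; transfer-perihelion v_p = √[μ(2/r₁ − 1/a_t)] = 71910 m/s.
Δv₁ = v_p − v_c1 = 20650 m/s.
At r₂: circular v_c2 = √(μ/r₂) = 6512 m/s; transfer-aphelion v_a = √[μ(2/r₂ − 1/a_t)] = 1161 m/s.
Δv₂ = v_c2 − v_a = 5351 m/s.
Total Δv = Δv₁ + Δv₂ = 26000 m/s = 26.00 km/s.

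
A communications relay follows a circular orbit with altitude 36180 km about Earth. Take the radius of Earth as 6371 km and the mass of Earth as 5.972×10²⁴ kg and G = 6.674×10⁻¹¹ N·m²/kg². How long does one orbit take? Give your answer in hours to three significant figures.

μ = GM = 6.674×10⁻¹¹ × 5.972×10²⁴ = 3.986×10¹⁴ m³/s².
r = 6371 + 36180 = 42551 km = 4.2551×10⁷ m.
Kepler's third law: T = 2π√(r³/μ) = 2π√((4.255×10⁷)³ / 3.986×10¹⁴).
r³/μ = 1.933×10⁸ s², so T = 2π × 1.390×10⁴ = 8.736×10⁴ s.
Converting: 8.736×10⁴ s ÷ 3600 = 24.27 hours.

T ≈ 24.3 hours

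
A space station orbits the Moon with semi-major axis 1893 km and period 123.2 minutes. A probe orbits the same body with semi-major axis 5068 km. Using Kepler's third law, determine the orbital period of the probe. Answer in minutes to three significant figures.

T₂ ≈ 540 minutes

Kepler's third law: T² ∝ a³, so T₂ = T₁ (a₂/a₁)^(3/2).
a₂/a₁ = 2.677, (a₂/a₁)^(3/2) = 4.381.
T₂ = 123.2 × 4.381 = 539.7 minutes.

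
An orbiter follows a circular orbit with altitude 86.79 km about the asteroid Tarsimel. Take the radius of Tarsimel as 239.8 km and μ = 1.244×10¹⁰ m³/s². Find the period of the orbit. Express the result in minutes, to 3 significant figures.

T ≈ 175 minutes

r = 239.8 + 86.79 = 326.59 km = 3.2659×10⁵ m.
Kepler's third law: T = 2π√(r³/μ) = 2π√((3.266×10⁵)³ / 1.244×10¹⁰).
r³/μ = 2.800×10⁶ s², so T = 2π × 1.673×10³ = 1.051×10⁴ s.
Converting: 1.051×10⁴ s ÷ 60.00 = 175.2 minutes.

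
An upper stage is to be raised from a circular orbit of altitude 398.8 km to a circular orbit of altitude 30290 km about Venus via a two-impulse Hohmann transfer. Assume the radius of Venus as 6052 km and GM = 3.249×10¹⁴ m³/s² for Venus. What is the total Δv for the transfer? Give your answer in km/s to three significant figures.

Δv_total ≈ 3.50 km/s

r₁ = 6052 + 398.8 = 6450.8 km = 6.4508×10⁶ m.
r₂ = 6052 + 30290 = 36342 km = 3.6342×10⁷ m.
Transfer ellipse a_t = (r₁ + r₂)/2 = 2.140×10⁷ m.
At r₁: circular v_c1 = √(μ/r₁) = 7097 m/s; transfer-periapsis v_p = √[μ(2/r₁ − 1/a_t)] = 9249 m/s.
Δv₁ = v_p − v_c1 = 2152 m/s.
At r₂: circular v_c2 = √(μ/r₂) = 2990 m/s; transfer-apoapsis v_a = √[μ(2/r₂ − 1/a_t)] = 1642 m/s.
Δv₂ = v_c2 − v_a = 1348 m/s.
Total Δv = Δv₁ + Δv₂ = 3501 m/s = 3.501 km/s.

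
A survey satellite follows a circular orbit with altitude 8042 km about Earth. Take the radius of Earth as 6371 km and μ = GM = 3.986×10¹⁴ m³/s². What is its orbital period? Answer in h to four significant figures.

r = 6371 + 8042 = 14413 km = 1.4413×10⁷ m.
Kepler's third law: T = 2π√(r³/μ) = 2π√((1.441×10⁷)³ / 3.986×10¹⁴).
r³/μ = 7.511×10⁶ s², so T = 2π × 2.741×10³ = 1.722×10⁴ s.
Converting: 1.722×10⁴ s ÷ 3600 = 4.783 h.

T ≈ 4.783 h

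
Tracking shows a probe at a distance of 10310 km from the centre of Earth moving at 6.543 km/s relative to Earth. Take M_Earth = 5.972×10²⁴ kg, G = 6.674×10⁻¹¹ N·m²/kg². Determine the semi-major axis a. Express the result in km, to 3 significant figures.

a ≈ 11600 km

μ = GM = 6.674×10⁻¹¹ × 5.972×10²⁴ = 3.986×10¹⁴ m³/s².
r = 1.031×10⁷ m.
Specific orbital energy ε = v²/2 − μ/r = (6543)²/2 − 3.986×10¹⁴/1.031×10⁷ = -1.725×10⁷ J/kg.
Since ε = −μ/(2a), a = −μ/(2ε) = 1.155×10⁷ m = 11551 km.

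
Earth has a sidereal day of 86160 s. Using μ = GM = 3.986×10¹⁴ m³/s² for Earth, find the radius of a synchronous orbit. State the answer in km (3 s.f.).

r_sync ≈ 42200 km

A synchronous orbit has period T, so by Kepler's third law a = (μT²/4π²)^(1/3).
μT²/4π² = 3.986×10¹⁴ × (8.616×10⁴)² / 39.48 = 7.495×10²² m³.
a = 4.216×10⁷ m = 42163 km.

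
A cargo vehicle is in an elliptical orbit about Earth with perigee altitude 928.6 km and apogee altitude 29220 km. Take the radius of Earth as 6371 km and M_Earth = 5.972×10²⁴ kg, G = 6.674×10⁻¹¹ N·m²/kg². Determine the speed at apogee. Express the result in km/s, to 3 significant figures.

μ = GM = 6.674×10⁻¹¹ × 5.972×10²⁴ = 3.986×10¹⁴ m³/s².
r_p = 6371 + 928.6 = 7299.6 km = 7.2996×10⁶ m.
r_a = 6371 + 29220 = 35591 km = 3.5591×10⁷ m.
Semi-major axis a = (r_p + r_a)/2 = 21445 km = 2.145×10⁷ m.
Vis-viva: v² = μ(2/r − 1/a) = 3.986×10¹⁴ × (5.619×10⁻⁸ − 4.663×10⁻⁸) = 3.812×10⁶ m²/s².
v = 1952 m/s = 1.952 km/s.

v ≈ 1.95 km/s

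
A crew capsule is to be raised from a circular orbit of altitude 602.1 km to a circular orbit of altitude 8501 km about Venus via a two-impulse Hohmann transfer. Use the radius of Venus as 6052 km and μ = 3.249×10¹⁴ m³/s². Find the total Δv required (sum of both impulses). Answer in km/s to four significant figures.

r₁ = 6052 + 602.1 = 6654.1 km = 6.6541×10⁶ m.
r₂ = 6052 + 8501 = 14553 km = 1.4553×10⁷ m.
Transfer ellipse a_t = (r₁ + r₂)/2 = 1.060×10⁷ m.
At r₁: circular v_c1 = √(μ/r₁) = 6988 m/s; transfer-periapsis v_p = √[μ(2/r₁ − 1/a_t)] = 8186 m/s.
Δv₁ = v_p − v_c1 = 1199 m/s.
At r₂: circular v_c2 = √(μ/r₂) = 4725 m/s; transfer-apoapsis v_a = √[μ(2/r₂ − 1/a_t)] = 3743 m/s.
Δv₂ = v_c2 − v_a = 982.0 m/s.
Total Δv = Δv₁ + Δv₂ = 2181 m/s = 2.181 km/s.

Δv_total ≈ 2.181 km/s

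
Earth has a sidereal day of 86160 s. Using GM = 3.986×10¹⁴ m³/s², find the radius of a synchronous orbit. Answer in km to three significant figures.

r_sync ≈ 42200 km

A synchronous orbit has period T, so by Kepler's third law a = (μT²/4π²)^(1/3).
μT²/4π² = 3.986×10¹⁴ × (8.616×10⁴)² / 39.48 = 7.495×10²² m³.
a = 4.216×10⁷ m = 42163 km.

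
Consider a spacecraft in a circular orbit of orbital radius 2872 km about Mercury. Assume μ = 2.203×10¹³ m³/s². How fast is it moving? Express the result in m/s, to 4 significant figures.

v ≈ 2770 m/s

r = 2872 km = 2.872×10⁶ m.
For a circular orbit v = √(μ/r) = √(2.203×10¹³ / 2.872×10⁶) = √(7.671×10⁶) = 2770 m/s.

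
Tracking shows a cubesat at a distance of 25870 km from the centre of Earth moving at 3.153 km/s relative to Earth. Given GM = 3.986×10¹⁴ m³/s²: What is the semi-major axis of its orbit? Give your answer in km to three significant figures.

r = 2.587×10⁷ m.
Specific orbital energy ε = v²/2 − μ/r = (3153)²/2 − 3.986×10¹⁴/2.587×10⁷ = -1.044×10⁷ J/kg.
Since ε = −μ/(2a), a = −μ/(2ε) = 1.910×10⁷ m = 19095 km.

a ≈ 19100 km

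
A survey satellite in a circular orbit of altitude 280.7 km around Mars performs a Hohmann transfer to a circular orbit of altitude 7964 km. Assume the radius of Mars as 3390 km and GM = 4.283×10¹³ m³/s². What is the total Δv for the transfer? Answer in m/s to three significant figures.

Δv_total ≈ 1370 m/s

r₁ = 3390 + 280.7 = 3670.7 km = 3.6707×10⁶ m.
r₂ = 3390 + 7964 = 11354 km = 1.1354×10⁷ m.
Transfer ellipse a_t = (r₁ + r₂)/2 = 7.512×10⁶ m.
At r₁: circular v_c1 = √(μ/r₁) = 3416 m/s; transfer-periapsis v_p = √[μ(2/r₁ − 1/a_t)] = 4199 m/s.
Δv₁ = v_p − v_c1 = 783.5 m/s.
At r₂: circular v_c2 = √(μ/r₂) = 1942 m/s; transfer-apoapsis v_a = √[μ(2/r₂ − 1/a_t)] = 1358 m/s.
Δv₂ = v_c2 − v_a = 584.6 m/s.
Total Δv = Δv₁ + Δv₂ = 1368 m/s.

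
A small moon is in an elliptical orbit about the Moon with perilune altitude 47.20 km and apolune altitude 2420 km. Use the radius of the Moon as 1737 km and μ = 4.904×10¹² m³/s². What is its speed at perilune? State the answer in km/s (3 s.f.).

v ≈ 1.96 km/s

r_p = 1737 + 47.20 = 1784.2 km = 1.7842×10⁶ m.
r_a = 1737 + 2420 = 4157.0 km = 4.1570×10⁶ m.
Semi-major axis a = (r_p + r_a)/2 = 2970.6 km = 2.971×10⁶ m.
Vis-viva: v² = μ(2/r − 1/a) = 4.904×10¹² × (1.121×10⁻⁶ − 3.366×10⁻⁷) = 3.846×10⁶ m²/s².
v = 1961 m/s = 1.961 km/s.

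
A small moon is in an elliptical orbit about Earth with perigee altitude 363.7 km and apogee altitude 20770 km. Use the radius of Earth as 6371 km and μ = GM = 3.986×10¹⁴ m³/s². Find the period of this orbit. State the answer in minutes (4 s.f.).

T ≈ 365.6 minutes

r_p = 6371 + 363.7 = 6734.7 km = 6.7347×10⁶ m.
r_a = 6371 + 20770 = 27141 km = 2.7141×10⁷ m.
Semi-major axis a = (r_p + r_a)/2 = (6734.7 + 27141)/2 = 16938 km = 1.694×10⁷ m.
By Kepler's third law T = 2π√(a³/μ) = 2π × 3.492×10³ = 2.194×10⁴ s.
= 365.6 minutes.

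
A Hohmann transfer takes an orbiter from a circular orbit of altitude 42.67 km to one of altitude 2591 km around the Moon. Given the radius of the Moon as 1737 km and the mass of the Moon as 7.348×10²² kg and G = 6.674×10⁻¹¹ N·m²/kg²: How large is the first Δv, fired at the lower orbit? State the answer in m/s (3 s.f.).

μ = GM = 6.674×10⁻¹¹ × 7.348×10²² = 4.904×10¹² m³/s².
r₁ = 1737 + 42.67 = 1779.7 km = 1.7797×10⁶ m.
r₂ = 1737 + 2591 = 4328.0 km = 4.3280×10⁶ m.
Transfer ellipse a_t = (r₁ + r₂)/2 = 3.054×10⁶ m.
At r₁: circular v_c1 = √(μ/r₁) = 1660 m/s; transfer-perilune v_p = √[μ(2/r₁ − 1/a_t)] = 1976 m/s.
Δv₁ = v_p − v_c1 = 316.2 m/s.

Δv ≈ 316 m/s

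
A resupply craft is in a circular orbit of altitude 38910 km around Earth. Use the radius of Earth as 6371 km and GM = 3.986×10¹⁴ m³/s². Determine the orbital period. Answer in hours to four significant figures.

r = 6371 + 38910 = 45281 km = 4.5281×10⁷ m.
Kepler's third law: T = 2π√(r³/μ) = 2π√((4.528×10⁷)³ / 3.986×10¹⁴).
r³/μ = 2.329×10⁸ s², so T = 2π × 1.526×10⁴ = 9.589×10⁴ s.
Converting: 9.589×10⁴ s ÷ 3600 = 26.64 hours.

T ≈ 26.64 hours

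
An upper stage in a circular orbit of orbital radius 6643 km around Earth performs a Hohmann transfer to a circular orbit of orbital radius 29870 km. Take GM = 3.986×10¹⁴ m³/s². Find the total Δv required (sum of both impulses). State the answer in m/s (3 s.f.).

r₁ = 6643 km = 6.643×10⁶ m.
r₂ = 29870 km = 2.987×10⁷ m.
Transfer ellipse a_t = (r₁ + r₂)/2 = 1.826×10⁷ m.
At r₁: circular v_c1 = √(μ/r₁) = 7746 m/s; transfer-perigee v_p = √[μ(2/r₁ − 1/a_t)] = 9908 m/s.
Δv₁ = v_p − v_c1 = 2162 m/s.
At r₂: circular v_c2 = √(μ/r₂) = 3653 m/s; transfer-apogee v_a = √[μ(2/r₂ − 1/a_t)] = 2204 m/s.
Δv₂ = v_c2 − v_a = 1449 m/s.
Total Δv = Δv₁ + Δv₂ = 3612 m/s.

Δv_total ≈ 3610 m/s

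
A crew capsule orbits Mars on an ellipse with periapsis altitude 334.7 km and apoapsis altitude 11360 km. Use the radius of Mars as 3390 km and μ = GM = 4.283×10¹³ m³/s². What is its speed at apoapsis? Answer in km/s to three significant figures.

r_p = 3390 + 334.7 = 3724.7 km = 3.7247×10⁶ m.
r_a = 3390 + 11360 = 14750 km = 1.4750×10⁷ m.
Semi-major axis a = (r_p + r_a)/2 = 9237.4 km = 9.237×10⁶ m.
Vis-viva: v² = μ(2/r − 1/a) = 4.283×10¹³ × (1.356×10⁻⁷ − 1.083×10⁻⁷) = 1.171×10⁶ m²/s².
v = 1082 m/s = 1.082 km/s.

v ≈ 1.08 km/s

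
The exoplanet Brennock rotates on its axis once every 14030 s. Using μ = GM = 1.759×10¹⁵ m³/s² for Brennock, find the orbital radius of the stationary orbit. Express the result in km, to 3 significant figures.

r_sync ≈ 20600 km

A synchronous orbit has period T, so by Kepler's third law a = (μT²/4π²)^(1/3).
μT²/4π² = 1.759×10¹⁵ × (1.403×10⁴)² / 39.48 = 8.770×10²¹ m³.
a = 2.062×10⁷ m = 20622 km.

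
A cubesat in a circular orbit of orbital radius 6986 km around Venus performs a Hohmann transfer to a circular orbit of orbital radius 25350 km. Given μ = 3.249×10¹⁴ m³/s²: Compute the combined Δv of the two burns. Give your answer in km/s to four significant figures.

Δv_total ≈ 2.946 km/s

r₁ = 6986 km = 6.986×10⁶ m.
r₂ = 25350 km = 2.535×10⁷ m.
Transfer ellipse a_t = (r₁ + r₂)/2 = 1.617×10⁷ m.
At r₁: circular v_c1 = √(μ/r₁) = 6820 m/s; transfer-periapsis v_p = √[μ(2/r₁ − 1/a_t)] = 8539 m/s.
Δv₁ = v_p − v_c1 = 1720 m/s.
At r₂: circular v_c2 = √(μ/r₂) = 3580 m/s; transfer-apoapsis v_a = √[μ(2/r₂ − 1/a_t)] = 2353 m/s.
Δv₂ = v_c2 − v_a = 1227 m/s.
Total Δv = Δv₁ + Δv₂ = 2946 m/s = 2.946 km/s.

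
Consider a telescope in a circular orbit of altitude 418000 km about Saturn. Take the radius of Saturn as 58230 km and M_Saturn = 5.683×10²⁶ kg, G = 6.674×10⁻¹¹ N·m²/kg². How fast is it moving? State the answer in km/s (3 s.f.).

μ = GM = 6.674×10⁻¹¹ × 5.683×10²⁶ = 3.793×10¹⁶ m³/s².
r = 58230 + 418000 = 476230 km = 4.7623×10⁸ m.
For a circular orbit v = √(μ/r) = √(3.793×10¹⁶ / 4.762×10⁸) = √(7.964×10⁷) = 8924 m/s.
That is 8.924 km/s.

v ≈ 8.92 km/s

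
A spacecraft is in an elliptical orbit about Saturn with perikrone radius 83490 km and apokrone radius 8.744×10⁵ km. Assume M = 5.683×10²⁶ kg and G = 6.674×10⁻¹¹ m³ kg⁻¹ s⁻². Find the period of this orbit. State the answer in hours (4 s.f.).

μ = GM = 6.674×10⁻¹¹ × 5.683×10²⁶ = 3.793×10¹⁶ m³/s².
Semi-major axis a = (r_p + r_a)/2 = (83490 + 8.7440×10⁵)/2 = 4.7894×10⁵ km = 4.789×10⁸ m.
By Kepler's third law T = 2π√(a³/μ) = 2π × 5.382×10⁴ = 3.382×10⁵ s.
= 93.93 hours.

T ≈ 93.93 hours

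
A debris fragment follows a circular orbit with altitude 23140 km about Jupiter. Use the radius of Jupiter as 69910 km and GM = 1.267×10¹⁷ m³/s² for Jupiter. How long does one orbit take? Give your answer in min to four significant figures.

r = 69910 + 23140 = 93050 km = 9.3050×10⁷ m.
Kepler's third law: T = 2π√(r³/μ) = 2π√((9.305×10⁷)³ / 1.267×10¹⁷).
r³/μ = 6.359×10⁶ s², so T = 2π × 2.522×10³ = 1.584×10⁴ s.
Converting: 1.584×10⁴ s ÷ 60.00 = 264.1 min.

T ≈ 264.1 min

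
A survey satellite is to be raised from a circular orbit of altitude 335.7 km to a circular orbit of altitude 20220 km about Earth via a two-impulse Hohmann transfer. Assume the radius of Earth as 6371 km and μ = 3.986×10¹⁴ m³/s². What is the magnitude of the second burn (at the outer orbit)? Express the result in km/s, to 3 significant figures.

Δv ≈ 1.41 km/s

r₁ = 6371 + 335.7 = 6706.7 km = 6.7067×10⁶ m.
r₂ = 6371 + 20220 = 26591 km = 2.6591×10⁷ m.
Transfer ellipse a_t = (r₁ + r₂)/2 = 1.665×10⁷ m.
At r₁: circular v_c1 = √(μ/r₁) = 7709 m/s; transfer-perigee v_p = √[μ(2/r₁ − 1/a_t)] = 9743 m/s.
At r₂: circular v_c2 = √(μ/r₂) = 3872 m/s; transfer-apogee v_a = √[μ(2/r₂ − 1/a_t)] = 2457 m/s.
Δv₂ = v_c2 − v_a = 1414 m/s.
= 1.414 km/s.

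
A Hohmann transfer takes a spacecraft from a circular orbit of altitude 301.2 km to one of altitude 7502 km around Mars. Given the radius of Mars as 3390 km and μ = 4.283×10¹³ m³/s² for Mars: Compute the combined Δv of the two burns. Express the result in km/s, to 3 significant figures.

r₁ = 3390 + 301.2 = 3691.2 km = 3.6912×10⁶ m.
r₂ = 3390 + 7502 = 10892 km = 1.0892×10⁷ m.
Transfer ellipse a_t = (r₁ + r₂)/2 = 7.292×10⁶ m.
At r₁: circular v_c1 = √(μ/r₁) = 3406 m/s; transfer-periapsis v_p = √[μ(2/r₁ − 1/a_t)] = 4163 m/s.
Δv₁ = v_p − v_c1 = 756.9 m/s.
At r₂: circular v_c2 = √(μ/r₂) = 1983 m/s; transfer-apoapsis v_a = √[μ(2/r₂ − 1/a_t)] = 1411 m/s.
Δv₂ = v_c2 − v_a = 572.1 m/s.
Total Δv = Δv₁ + Δv₂ = 1329 m/s = 1.329 km/s.

Δv_total ≈ 1.33 km/s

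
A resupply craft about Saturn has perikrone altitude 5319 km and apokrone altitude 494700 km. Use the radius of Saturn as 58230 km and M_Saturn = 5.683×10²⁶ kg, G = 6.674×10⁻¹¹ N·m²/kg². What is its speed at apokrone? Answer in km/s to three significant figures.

μ = GM = 6.674×10⁻¹¹ × 5.683×10²⁶ = 3.793×10¹⁶ m³/s².
r_p = 58230 + 5319 = 63549 km = 6.3549×10⁷ m.
r_a = 58230 + 494700 = 552930 km = 5.5293×10⁸ m.
Semi-major axis a = (r_p + r_a)/2 = 3.0824×10⁵ km = 3.082×10⁸ m.
Vis-viva: v² = μ(2/r − 1/a) = 3.793×10¹⁶ × (3.617×10⁻⁹ − 3.244×10⁻⁹) = 1.414×10⁷ m²/s².
v = 3761 m/s = 3.761 km/s.

v ≈ 3.76 km/s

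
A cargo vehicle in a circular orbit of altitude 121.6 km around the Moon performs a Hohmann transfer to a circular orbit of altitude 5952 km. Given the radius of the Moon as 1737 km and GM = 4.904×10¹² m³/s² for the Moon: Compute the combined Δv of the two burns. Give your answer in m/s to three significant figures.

Δv_total ≈ 737 m/s

r₁ = 1737 + 121.6 = 1858.6 km = 1.8586×10⁶ m.
r₂ = 1737 + 5952 = 7689.0 km = 7.6890×10⁶ m.
Transfer ellipse a_t = (r₁ + r₂)/2 = 4.774×10⁶ m.
At r₁: circular v_c1 = √(μ/r₁) = 1624 m/s; transfer-perilune v_p = √[μ(2/r₁ − 1/a_t)] = 2062 m/s.
Δv₁ = v_p − v_c1 = 437.1 m/s.
At r₂: circular v_c2 = √(μ/r₂) = 798.6 m/s; transfer-apolune v_a = √[μ(2/r₂ − 1/a_t)] = 498.3 m/s.
Δv₂ = v_c2 − v_a = 300.3 m/s.
Total Δv = Δv₁ + Δv₂ = 737.5 m/s.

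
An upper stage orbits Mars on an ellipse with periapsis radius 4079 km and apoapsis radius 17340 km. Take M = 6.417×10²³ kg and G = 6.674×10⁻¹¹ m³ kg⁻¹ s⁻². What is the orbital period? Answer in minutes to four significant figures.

T ≈ 560.8 minutes

μ = GM = 6.674×10⁻¹¹ × 6.417×10²³ = 4.283×10¹³ m³/s².
Semi-major axis a = (r_p + r_a)/2 = (4079.0 + 17340)/2 = 10710 km = 1.071×10⁷ m.
By Kepler's third law T = 2π√(a³/μ) = 2π × 5.355×10³ = 3.365×10⁴ s.
= 560.8 minutes.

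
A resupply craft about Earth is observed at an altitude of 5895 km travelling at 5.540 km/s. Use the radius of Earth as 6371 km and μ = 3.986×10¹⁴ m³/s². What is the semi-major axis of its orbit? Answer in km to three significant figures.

a ≈ 11600 km

r = 6371 + 5895 = 12266 km = 1.227×10⁷ m.
Vis-viva rearranged: 1/a = 2/r − v²/μ = 1.631×10⁻⁷ − 7.700×10⁻⁸ = 8.605×10⁻⁸ m⁻¹.
a = 1.162×10⁷ m = 11621 km.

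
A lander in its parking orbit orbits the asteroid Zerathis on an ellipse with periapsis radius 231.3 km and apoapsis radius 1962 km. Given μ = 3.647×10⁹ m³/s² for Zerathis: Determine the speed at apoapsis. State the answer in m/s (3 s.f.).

v ≈ 19.8 m/s

Semi-major axis a = (r_p + r_a)/2 = 1096.7 km = 1.097×10⁶ m.
Vis-viva: v² = μ(2/r − 1/a) = 3.647×10⁹ × (1.019×10⁻⁶ − 9.119×10⁻⁷) = 3.921×10² m²/s².
v = 19.80 m/s.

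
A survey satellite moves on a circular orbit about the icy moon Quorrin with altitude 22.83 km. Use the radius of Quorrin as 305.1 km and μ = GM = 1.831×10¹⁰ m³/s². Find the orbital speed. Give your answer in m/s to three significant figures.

v ≈ 236 m/s

r = 305.1 + 22.83 = 327.93 km = 3.2793×10⁵ m.
For a circular orbit v = √(μ/r) = √(1.831×10¹⁰ / 3.279×10⁵) = √(5.584×10⁴) = 236.3 m/s.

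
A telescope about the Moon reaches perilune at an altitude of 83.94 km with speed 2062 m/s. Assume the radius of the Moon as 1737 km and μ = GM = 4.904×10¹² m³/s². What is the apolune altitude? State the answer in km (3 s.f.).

apolune altitude ≈ 5090 km

r_p = 1737 + 83.94 = 1820.9 km = 1.821×10⁶ m.
Specific energy ε = v²/2 − μ/r = -5.672×10⁵ J/kg, so a = −μ/(2ε) = 4.323×10⁶ m.
The apsides satisfy r_p + r_a = 2a, so the apolune radius is 2a − r_p = 6.825×10⁶ m = 6825.2 km.
Apolune altitude = 6825.2 − 1737 = 5088.2 km.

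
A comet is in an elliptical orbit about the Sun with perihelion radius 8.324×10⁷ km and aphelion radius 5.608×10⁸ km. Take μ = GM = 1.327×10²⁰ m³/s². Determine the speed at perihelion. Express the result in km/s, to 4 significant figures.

Semi-major axis a = (r_p + r_a)/2 = 3.2202×10⁸ km = 3.220×10¹¹ m.
Vis-viva: v² = μ(2/r − 1/a) = 1.327×10²⁰ × (2.403×10⁻¹¹ − 3.105×10⁻¹²) = 2.776×10⁹ m²/s².
v = 52690 m/s = 52.69 km/s.

v ≈ 52.69 km/s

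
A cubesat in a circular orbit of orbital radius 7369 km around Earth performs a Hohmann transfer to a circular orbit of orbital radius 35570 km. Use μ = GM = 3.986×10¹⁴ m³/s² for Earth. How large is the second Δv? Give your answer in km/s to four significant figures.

Δv ≈ 1.386 km/s

r₁ = 7369 km = 7.369×10⁶ m.
r₂ = 35570 km = 3.557×10⁷ m.
Transfer ellipse a_t = (r₁ + r₂)/2 = 2.147×10⁷ m.
At r₁: circular v_c1 = √(μ/r₁) = 7355 m/s; transfer-perigee v_p = √[μ(2/r₁ − 1/a_t)] = 9467 m/s.
At r₂: circular v_c2 = √(μ/r₂) = 3348 m/s; transfer-apogee v_a = √[μ(2/r₂ − 1/a_t)] = 1961 m/s.
Δv₂ = v_c2 − v_a = 1386 m/s.
= 1.386 km/s.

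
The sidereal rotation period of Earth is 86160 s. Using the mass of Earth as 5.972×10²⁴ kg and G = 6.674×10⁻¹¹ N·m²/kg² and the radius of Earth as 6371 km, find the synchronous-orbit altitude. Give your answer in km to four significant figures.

h_sync ≈ 35790 km

μ = GM = 6.674×10⁻¹¹ × 5.972×10²⁴ = 3.986×10¹⁴ m³/s².
A synchronous orbit has period T, so by Kepler's third law a = (μT²/4π²)^(1/3).
μT²/4π² = 3.986×10¹⁴ × (8.616×10⁴)² / 39.48 = 7.495×10²² m³.
a = 4.216×10⁷ m = 42162 km.
Altitude h = a − R = 42162 − 6371 = 35791 km.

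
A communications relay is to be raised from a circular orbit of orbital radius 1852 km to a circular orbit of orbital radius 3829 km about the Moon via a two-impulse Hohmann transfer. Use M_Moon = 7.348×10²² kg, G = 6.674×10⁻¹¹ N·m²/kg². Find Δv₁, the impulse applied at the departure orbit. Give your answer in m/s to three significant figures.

μ = GM = 6.674×10⁻¹¹ × 7.348×10²² = 4.904×10¹² m³/s².
r₁ = 1852 km = 1.852×10⁶ m.
r₂ = 3829 km = 3.829×10⁶ m.
Transfer ellipse a_t = (r₁ + r₂)/2 = 2.840×10⁶ m.
At r₁: circular v_c1 = √(μ/r₁) = 1627 m/s; transfer-perilune v_p = √[μ(2/r₁ − 1/a_t)] = 1889 m/s.
Δv₁ = v_p − v_c1 = 262.0 m/s.

Δv ≈ 262 m/s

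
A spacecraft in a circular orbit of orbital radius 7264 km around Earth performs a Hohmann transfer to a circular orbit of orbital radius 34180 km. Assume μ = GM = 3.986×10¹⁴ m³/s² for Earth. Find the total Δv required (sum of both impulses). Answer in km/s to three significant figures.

r₁ = 7264 km = 7.264×10⁶ m.
r₂ = 34180 km = 3.418×10⁷ m.
Transfer ellipse a_t = (r₁ + r₂)/2 = 2.072×10⁷ m.
At r₁: circular v_c1 = √(μ/r₁) = 7408 m/s; transfer-perigee v_p = √[μ(2/r₁ − 1/a_t)] = 9514 m/s.
Δv₁ = v_p − v_c1 = 2106 m/s.
At r₂: circular v_c2 = √(μ/r₂) = 3415 m/s; transfer-apogee v_a = √[μ(2/r₂ − 1/a_t)] = 2022 m/s.
Δv₂ = v_c2 − v_a = 1393 m/s.
Total Δv = Δv₁ + Δv₂ = 3499 m/s = 3.499 km/s.

Δv_total ≈ 3.50 km/s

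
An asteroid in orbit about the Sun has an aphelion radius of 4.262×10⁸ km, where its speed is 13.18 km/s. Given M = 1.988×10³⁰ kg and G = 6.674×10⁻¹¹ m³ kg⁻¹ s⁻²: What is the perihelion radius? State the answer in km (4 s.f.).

perihelion radius ≈ 1.649×10⁸ km

μ = GM = 6.674×10⁻¹¹ × 1.988×10³⁰ = 1.327×10²⁰ m³/s².
r_a = 4.262×10¹¹ m.
Specific energy ε = v²/2 − μ/r = -2.245×10⁸ J/kg, so a = −μ/(2ε) = 2.956×10¹¹ m.
The apsides satisfy r_p + r_a = 2a, so the perihelion radius is 2a − r_a = 1.649×10¹¹ m = 1.6493×10⁸ km.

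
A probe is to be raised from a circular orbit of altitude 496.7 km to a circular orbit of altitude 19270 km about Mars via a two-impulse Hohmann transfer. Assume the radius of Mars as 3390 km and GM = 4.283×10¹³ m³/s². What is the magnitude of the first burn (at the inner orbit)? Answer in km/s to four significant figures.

Δv ≈ 1.018 km/s

r₁ = 3390 + 496.7 = 3886.7 km = 3.8867×10⁶ m.
r₂ = 3390 + 19270 = 22660 km = 2.2660×10⁷ m.
Transfer ellipse a_t = (r₁ + r₂)/2 = 1.327×10⁷ m.
At r₁: circular v_c1 = √(μ/r₁) = 3320 m/s; transfer-periapsis v_p = √[μ(2/r₁ − 1/a_t)] = 4337 m/s.
Δv₁ = v_p − v_c1 = 1018 m/s.
= 1.018 km/s.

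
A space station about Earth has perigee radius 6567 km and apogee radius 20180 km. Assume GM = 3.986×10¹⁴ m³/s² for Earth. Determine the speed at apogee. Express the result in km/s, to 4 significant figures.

Semi-major axis a = (r_p + r_a)/2 = 13374 km = 1.337×10⁷ m.
Vis-viva: v² = μ(2/r − 1/a) = 3.986×10¹⁴ × (9.911×10⁻⁸ − 7.477×10⁻⁸) = 9.699×10⁶ m²/s².
v = 3114 m/s = 3.114 km/s.

v ≈ 3.114 km/s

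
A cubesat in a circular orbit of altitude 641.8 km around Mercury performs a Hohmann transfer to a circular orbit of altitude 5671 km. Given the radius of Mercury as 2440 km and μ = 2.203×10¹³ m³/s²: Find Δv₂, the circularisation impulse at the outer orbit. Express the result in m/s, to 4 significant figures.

r₁ = 2440 + 641.8 = 3081.8 km = 3.0818×10⁶ m.
r₂ = 2440 + 5671 = 8111.0 km = 8.1110×10⁶ m.
Transfer ellipse a_t = (r₁ + r₂)/2 = 5.596×10⁶ m.
At r₁: circular v_c1 = √(μ/r₁) = 2674 m/s; transfer-periherm v_p = √[μ(2/r₁ − 1/a_t)] = 3219 m/s.
At r₂: circular v_c2 = √(μ/r₂) = 1648 m/s; transfer-apoherm v_a = √[μ(2/r₂ − 1/a_t)] = 1223 m/s.
Δv₂ = v_c2 − v_a = 425.1 m/s.

Δv ≈ 425.1 m/s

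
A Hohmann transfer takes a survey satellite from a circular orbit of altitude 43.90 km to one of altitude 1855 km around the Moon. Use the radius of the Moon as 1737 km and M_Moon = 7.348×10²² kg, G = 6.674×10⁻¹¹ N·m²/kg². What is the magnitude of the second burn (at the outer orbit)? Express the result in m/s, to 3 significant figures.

Δv ≈ 217 m/s

μ = GM = 6.674×10⁻¹¹ × 7.348×10²² = 4.904×10¹² m³/s².
r₁ = 1737 + 43.90 = 1780.9 km = 1.7809×10⁶ m.
r₂ = 1737 + 1855 = 3592.0 km = 3.5920×10⁶ m.
Transfer ellipse a_t = (r₁ + r₂)/2 = 2.686×10⁶ m.
At r₁: circular v_c1 = √(μ/r₁) = 1659 m/s; transfer-perilune v_p = √[μ(2/r₁ − 1/a_t)] = 1919 m/s.
At r₂: circular v_c2 = √(μ/r₂) = 1168 m/s; transfer-apolune v_a = √[μ(2/r₂ − 1/a_t)] = 951.3 m/s.
Δv₂ = v_c2 − v_a = 217.1 m/s.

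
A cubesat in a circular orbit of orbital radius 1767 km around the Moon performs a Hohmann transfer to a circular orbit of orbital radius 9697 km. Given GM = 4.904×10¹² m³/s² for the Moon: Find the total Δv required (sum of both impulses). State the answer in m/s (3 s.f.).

r₁ = 1767 km = 1.767×10⁶ m.
r₂ = 9697 km = 9.697×10⁶ m.
Transfer ellipse a_t = (r₁ + r₂)/2 = 5.732×10⁶ m.
At r₁: circular v_c1 = √(μ/r₁) = 1666 m/s; transfer-perilune v_p = √[μ(2/r₁ − 1/a_t)] = 2167 m/s.
Δv₁ = v_p − v_c1 = 500.9 m/s.
At r₂: circular v_c2 = √(μ/r₂) = 711.1 m/s; transfer-apolune v_a = √[μ(2/r₂ − 1/a_t)] = 394.8 m/s.
Δv₂ = v_c2 − v_a = 316.3 m/s.
Total Δv = Δv₁ + Δv₂ = 817.2 m/s.

Δv_total ≈ 817 m/s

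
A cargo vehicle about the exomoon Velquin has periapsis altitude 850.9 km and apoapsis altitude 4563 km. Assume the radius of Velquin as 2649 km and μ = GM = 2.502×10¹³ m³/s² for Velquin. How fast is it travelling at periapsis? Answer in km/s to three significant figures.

v ≈ 3.10 km/s

r_p = 2649 + 850.9 = 3499.9 km = 3.4999×10⁶ m.
r_a = 2649 + 4563 = 7212.0 km = 7.2120×10⁶ m.
Semi-major axis a = (r_p + r_a)/2 = 5355.9 km = 5.356×10⁶ m.
Vis-viva: v² = μ(2/r − 1/a) = 2.502×10¹³ × (5.714×10⁻⁷ − 1.867×10⁻⁷) = 9.626×10⁶ m²/s².
v = 3103 m/s = 3.103 km/s.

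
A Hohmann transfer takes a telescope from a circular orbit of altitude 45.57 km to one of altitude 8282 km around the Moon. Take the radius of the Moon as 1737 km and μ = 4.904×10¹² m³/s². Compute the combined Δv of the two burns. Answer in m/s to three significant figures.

r₁ = 1737 + 45.57 = 1782.6 km = 1.7826×10⁶ m.
r₂ = 1737 + 8282 = 10019 km = 1.0019×10⁷ m.
Transfer ellipse a_t = (r₁ + r₂)/2 = 5.901×10⁶ m.
At r₁: circular v_c1 = √(μ/r₁) = 1659 m/s; transfer-perilune v_p = √[μ(2/r₁ − 1/a_t)] = 2161 m/s.
Δv₁ = v_p − v_c1 = 502.6 m/s.
At r₂: circular v_c2 = √(μ/r₂) = 699.6 m/s; transfer-apolune v_a = √[μ(2/r₂ − 1/a_t)] = 384.5 m/s.
Δv₂ = v_c2 − v_a = 315.1 m/s.
Total Δv = Δv₁ + Δv₂ = 817.7 m/s.

Δv_total ≈ 818 m/s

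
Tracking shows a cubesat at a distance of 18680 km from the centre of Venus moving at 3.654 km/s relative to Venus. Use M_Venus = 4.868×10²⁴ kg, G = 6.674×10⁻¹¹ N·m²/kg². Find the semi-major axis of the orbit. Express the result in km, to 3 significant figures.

μ = GM = 6.674×10⁻¹¹ × 4.868×10²⁴ = 3.249×10¹⁴ m³/s².
r = 1.868×10⁷ m.
Specific orbital energy ε = v²/2 − μ/r = (3654)²/2 − 3.249×10¹⁴/1.868×10⁷ = -1.072×10⁷ J/kg.
Since ε = −μ/(2a), a = −μ/(2ε) = 1.516×10⁷ m = 15158 km.

a ≈ 15200 km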